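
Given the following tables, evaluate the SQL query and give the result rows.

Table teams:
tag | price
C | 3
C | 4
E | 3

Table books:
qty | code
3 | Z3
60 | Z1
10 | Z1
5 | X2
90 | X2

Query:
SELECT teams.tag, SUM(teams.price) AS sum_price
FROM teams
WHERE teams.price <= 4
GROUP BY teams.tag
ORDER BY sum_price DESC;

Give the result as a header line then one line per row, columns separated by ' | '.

== RESULT ==
teams.tag | sum_price
C | 7
E | 3

Derivation:
After WHERE (3 rows):
teams.tag | teams.price
C | 3
C | 4
E | 3
After GROUP BY (2 rows):
teams.tag | sum_price
C | 7
E | 3
After ORDER BY (2 rows):
teams.tag | sum_price
C | 7
E | 3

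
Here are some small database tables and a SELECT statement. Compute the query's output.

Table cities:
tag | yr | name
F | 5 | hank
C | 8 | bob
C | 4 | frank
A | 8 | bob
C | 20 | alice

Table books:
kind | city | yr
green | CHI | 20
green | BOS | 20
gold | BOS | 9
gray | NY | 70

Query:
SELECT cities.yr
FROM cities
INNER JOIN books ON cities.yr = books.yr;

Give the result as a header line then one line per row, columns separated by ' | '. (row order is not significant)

After JOIN books (2 rows):
cities.tag | cities.yr | cities.name | books.kind | books.city | books.yr
C | 20 | alice | green | CHI | 20
C | 20 | alice | green | BOS | 20
After SELECT (2 rows):
cities.yr
20
20

== RESULT ==
cities.yr
20
20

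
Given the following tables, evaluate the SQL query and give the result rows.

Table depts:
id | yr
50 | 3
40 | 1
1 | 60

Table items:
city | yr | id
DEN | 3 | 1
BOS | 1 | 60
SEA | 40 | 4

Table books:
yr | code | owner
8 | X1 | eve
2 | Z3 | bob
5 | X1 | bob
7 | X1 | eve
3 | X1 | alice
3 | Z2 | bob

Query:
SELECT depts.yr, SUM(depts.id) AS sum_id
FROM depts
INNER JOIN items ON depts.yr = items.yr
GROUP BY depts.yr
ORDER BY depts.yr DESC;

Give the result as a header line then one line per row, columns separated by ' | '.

== RESULT ==
depts.yr | sum_id
3 | 50
1 | 40

Derivation:
After JOIN items (2 rows):
depts.id | depts.yr | items.city | items.yr | items.id
50 | 3 | DEN | 3 | 1
40 | 1 | BOS | 1 | 60
After GROUP BY (2 rows):
depts.yr | sum_id
3 | 50
1 | 40
After ORDER BY (2 rows):
depts.yr | sum_id
3 | 50
1 | 40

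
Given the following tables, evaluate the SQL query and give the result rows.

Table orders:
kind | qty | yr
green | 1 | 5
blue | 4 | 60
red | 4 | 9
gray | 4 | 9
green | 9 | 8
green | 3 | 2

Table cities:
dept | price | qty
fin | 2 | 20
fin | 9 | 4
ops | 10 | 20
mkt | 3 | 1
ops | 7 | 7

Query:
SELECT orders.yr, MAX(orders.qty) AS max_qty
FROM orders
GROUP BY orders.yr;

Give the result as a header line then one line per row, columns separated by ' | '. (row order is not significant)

== RESULT ==
orders.yr | max_qty
5 | 1
60 | 4
9 | 4
8 | 9
2 | 3

Derivation:
After GROUP BY (5 rows):
orders.yr | max_qty
5 | 1
60 | 4
9 | 4
8 | 9
2 | 3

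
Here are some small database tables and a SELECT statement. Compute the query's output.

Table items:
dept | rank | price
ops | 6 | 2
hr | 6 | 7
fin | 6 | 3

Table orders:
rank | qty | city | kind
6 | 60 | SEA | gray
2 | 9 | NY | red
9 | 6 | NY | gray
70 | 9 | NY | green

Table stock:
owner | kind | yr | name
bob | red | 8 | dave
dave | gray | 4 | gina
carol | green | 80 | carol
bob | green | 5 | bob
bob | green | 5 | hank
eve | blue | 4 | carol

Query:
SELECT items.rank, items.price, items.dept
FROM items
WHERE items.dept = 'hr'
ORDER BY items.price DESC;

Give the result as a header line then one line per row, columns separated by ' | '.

After WHERE (1 rows):
items.dept | items.rank | items.price
hr | 6 | 7
After SELECT (1 rows):
items.rank | items.price | items.dept
6 | 7 | hr
After ORDER BY (1 rows):
items.rank | items.price | items.dept
6 | 7 | hr

== RESULT ==
items.rank | items.price | items.dept
6 | 7 | hr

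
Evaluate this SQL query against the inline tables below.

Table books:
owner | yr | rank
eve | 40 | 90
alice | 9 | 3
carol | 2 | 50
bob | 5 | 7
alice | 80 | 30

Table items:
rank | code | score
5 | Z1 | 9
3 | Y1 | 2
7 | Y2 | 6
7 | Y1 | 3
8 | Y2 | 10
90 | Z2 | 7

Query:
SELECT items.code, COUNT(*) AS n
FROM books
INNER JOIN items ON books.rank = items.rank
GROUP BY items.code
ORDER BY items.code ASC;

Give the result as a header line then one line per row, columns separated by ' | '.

After JOIN items (4 rows):
books.owner | books.yr | books.rank | items.rank | items.code | items.score
eve | 40 | 90 | 90 | Z2 | 7
alice | 9 | 3 | 3 | Y1 | 2
bob | 5 | 7 | 7 | Y2 | 6
bob | 5 | 7 | 7 | Y1 | 3
After GROUP BY (3 rows):
items.code | n
Z2 | 1
Y1 | 2
Y2 | 1
After ORDER BY (3 rows):
items.code | n
Y1 | 2
Y2 | 1
Z2 | 1

== RESULT ==
items.code | n
Y1 | 2
Y2 | 1
Z2 | 1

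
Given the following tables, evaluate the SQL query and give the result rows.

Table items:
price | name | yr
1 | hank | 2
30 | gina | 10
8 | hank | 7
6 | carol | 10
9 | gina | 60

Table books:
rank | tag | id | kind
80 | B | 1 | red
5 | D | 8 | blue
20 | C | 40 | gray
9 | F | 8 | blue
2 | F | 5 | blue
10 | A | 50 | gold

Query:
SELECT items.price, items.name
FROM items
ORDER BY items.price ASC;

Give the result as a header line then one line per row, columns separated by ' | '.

== RESULT ==
items.price | items.name
1 | hank
6 | carol
8 | hank
9 | gina
30 | gina

Derivation:
After SELECT (5 rows):
items.price | items.name
1 | hank
30 | gina
8 | hank
6 | carol
9 | gina
After ORDER BY (5 rows):
items.price | items.name
1 | hank
6 | carol
8 | hank
9 | gina
30 | gina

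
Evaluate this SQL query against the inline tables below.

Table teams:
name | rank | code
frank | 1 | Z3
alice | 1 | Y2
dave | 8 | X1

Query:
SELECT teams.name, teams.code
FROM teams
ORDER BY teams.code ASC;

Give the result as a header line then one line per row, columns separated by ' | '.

After SELECT (3 rows):
teams.name | teams.code
frank | Z3
alice | Y2
dave | X1
After ORDER BY (3 rows):
teams.name | teams.code
dave | X1
alice | Y2
frank | Z3

== RESULT ==
teams.name | teams.code
dave | X1
alice | Y2
frank | Z3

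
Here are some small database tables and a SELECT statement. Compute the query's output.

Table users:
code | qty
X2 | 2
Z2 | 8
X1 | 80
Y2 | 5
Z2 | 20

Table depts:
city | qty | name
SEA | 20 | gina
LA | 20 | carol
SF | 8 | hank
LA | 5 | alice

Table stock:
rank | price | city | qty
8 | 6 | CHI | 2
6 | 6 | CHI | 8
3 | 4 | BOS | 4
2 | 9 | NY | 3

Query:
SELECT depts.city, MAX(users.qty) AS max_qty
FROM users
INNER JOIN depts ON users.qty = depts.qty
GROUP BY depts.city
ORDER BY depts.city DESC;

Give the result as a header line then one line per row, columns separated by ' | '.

After JOIN depts (4 rows):
users.code | users.qty | depts.city | depts.qty | depts.name
Z2 | 8 | SF | 8 | hank
Y2 | 5 | LA | 5 | alice
Z2 | 20 | SEA | 20 | gina
Z2 | 20 | LA | 20 | carol
After GROUP BY (3 rows):
depts.city | max_qty
SF | 8
LA | 20
SEA | 20
After ORDER BY (3 rows):
depts.city | max_qty
SF | 8
SEA | 20
LA | 20

== RESULT ==
depts.city | max_qty
SF | 8
SEA | 20
LA | 20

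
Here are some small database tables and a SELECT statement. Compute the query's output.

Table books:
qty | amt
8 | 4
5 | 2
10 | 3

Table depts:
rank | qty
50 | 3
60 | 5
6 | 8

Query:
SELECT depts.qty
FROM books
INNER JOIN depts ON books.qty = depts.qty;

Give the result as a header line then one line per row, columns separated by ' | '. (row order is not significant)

== RESULT ==
depts.qty
8
5

Derivation:
After JOIN depts (2 rows):
books.qty | books.amt | depts.rank | depts.qty
8 | 4 | 6 | 8
5 | 2 | 60 | 5
After SELECT (2 rows):
depts.qty
8
5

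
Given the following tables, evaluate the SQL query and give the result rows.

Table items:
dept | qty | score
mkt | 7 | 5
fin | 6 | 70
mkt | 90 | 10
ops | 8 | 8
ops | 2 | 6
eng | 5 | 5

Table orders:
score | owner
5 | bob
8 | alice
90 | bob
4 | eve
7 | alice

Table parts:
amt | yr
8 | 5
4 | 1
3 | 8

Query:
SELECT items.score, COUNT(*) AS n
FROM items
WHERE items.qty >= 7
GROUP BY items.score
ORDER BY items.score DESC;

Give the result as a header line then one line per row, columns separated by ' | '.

== RESULT ==
items.score | n
10 | 1
8 | 1
5 | 1

Derivation:
After WHERE (3 rows):
items.dept | items.qty | items.score
mkt | 7 | 5
mkt | 90 | 10
ops | 8 | 8
After GROUP BY (3 rows):
items.score | n
5 | 1
10 | 1
8 | 1
After ORDER BY (3 rows):
items.score | n
10 | 1
8 | 1
5 | 1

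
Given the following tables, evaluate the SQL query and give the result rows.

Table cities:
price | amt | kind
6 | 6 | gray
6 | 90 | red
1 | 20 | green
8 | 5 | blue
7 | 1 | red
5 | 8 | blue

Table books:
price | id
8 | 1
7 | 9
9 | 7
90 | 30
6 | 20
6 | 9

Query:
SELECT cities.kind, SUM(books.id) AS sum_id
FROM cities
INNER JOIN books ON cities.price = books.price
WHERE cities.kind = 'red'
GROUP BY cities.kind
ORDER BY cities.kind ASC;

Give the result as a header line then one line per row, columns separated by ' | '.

After JOIN books (6 rows):
cities.price | cities.amt | cities.kind | books.price | books.id
6 | 6 | gray | 6 | 20
6 | 6 | gray | 6 | 9
6 | 90 | red | 6 | 20
6 | 90 | red | 6 | 9
8 | 5 | blue | 8 | 1
7 | 1 | red | 7 | 9
After WHERE (3 rows):
cities.price | cities.amt | cities.kind | books.price | books.id
6 | 90 | red | 6 | 20
6 | 90 | red | 6 | 9
7 | 1 | red | 7 | 9
After GROUP BY (1 rows):
cities.kind | sum_id
red | 38
After ORDER BY (1 rows):
cities.kind | sum_id
red | 38

== RESULT ==
cities.kind | sum_id
red | 38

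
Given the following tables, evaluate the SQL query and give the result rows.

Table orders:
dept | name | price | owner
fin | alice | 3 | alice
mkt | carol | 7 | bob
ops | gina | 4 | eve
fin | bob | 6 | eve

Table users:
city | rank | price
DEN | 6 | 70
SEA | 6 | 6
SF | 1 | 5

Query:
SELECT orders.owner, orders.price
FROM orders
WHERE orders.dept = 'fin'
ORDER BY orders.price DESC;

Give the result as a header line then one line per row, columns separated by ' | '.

== RESULT ==
orders.owner | orders.price
eve | 6
alice | 3

Derivation:
After WHERE (2 rows):
orders.dept | orders.name | orders.price | orders.owner
fin | alice | 3 | alice
fin | bob | 6 | eve
After SELECT (2 rows):
orders.owner | orders.price
alice | 3
eve | 6
After ORDER BY (2 rows):
orders.owner | orders.price
eve | 6
alice | 3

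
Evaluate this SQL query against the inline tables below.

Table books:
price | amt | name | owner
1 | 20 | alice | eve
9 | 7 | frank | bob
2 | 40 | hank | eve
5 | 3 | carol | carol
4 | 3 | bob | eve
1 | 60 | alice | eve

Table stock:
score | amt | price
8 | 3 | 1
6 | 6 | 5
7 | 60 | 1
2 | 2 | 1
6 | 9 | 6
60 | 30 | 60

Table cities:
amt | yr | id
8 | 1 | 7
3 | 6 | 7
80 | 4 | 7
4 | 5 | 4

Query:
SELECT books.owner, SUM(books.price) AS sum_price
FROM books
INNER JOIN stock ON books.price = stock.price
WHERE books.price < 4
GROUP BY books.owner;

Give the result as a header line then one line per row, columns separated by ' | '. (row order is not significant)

After JOIN stock (7 rows):
books.price | books.amt | books.name | books.owner | stock.score | stock.amt | stock.price
1 | 20 | alice | eve | 8 | 3 | 1
1 | 20 | alice | eve | 7 | 60 | 1
1 | 20 | alice | eve | 2 | 2 | 1
5 | 3 | carol | carol | 6 | 6 | 5
1 | 60 | alice | eve | 8 | 3 | 1
1 | 60 | alice | eve | 7 | 60 | 1
1 | 60 | alice | eve | 2 | 2 | 1
After WHERE (6 rows):
books.price | books.amt | books.name | books.owner | stock.score | stock.amt | stock.price
1 | 20 | alice | eve | 8 | 3 | 1
1 | 20 | alice | eve | 7 | 60 | 1
1 | 20 | alice | eve | 2 | 2 | 1
1 | 60 | alice | eve | 8 | 3 | 1
1 | 60 | alice | eve | 7 | 60 | 1
1 | 60 | alice | eve | 2 | 2 | 1
After GROUP BY (1 rows):
books.owner | sum_price
eve | 6

== RESULT ==
books.owner | sum_price
eve | 6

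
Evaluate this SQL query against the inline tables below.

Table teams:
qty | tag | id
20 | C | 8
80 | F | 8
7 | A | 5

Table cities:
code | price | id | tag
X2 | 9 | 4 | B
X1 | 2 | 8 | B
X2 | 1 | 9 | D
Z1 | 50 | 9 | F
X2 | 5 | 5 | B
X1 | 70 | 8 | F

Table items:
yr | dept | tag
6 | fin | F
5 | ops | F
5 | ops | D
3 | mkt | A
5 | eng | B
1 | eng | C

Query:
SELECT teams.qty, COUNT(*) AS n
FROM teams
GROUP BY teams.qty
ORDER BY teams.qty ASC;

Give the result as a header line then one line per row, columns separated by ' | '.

After GROUP BY (3 rows):
teams.qty | n
20 | 1
80 | 1
7 | 1
After ORDER BY (3 rows):
teams.qty | n
7 | 1
20 | 1
80 | 1

== RESULT ==
teams.qty | n
7 | 1
20 | 1
80 | 1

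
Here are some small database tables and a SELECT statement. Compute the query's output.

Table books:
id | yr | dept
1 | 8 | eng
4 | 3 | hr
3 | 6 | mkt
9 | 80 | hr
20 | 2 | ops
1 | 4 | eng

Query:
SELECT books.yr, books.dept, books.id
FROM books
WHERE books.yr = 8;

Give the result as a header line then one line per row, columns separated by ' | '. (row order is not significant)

After WHERE (1 rows):
books.id | books.yr | books.dept
1 | 8 | eng
After SELECT (1 rows):
books.yr | books.dept | books.id
8 | eng | 1

== RESULT ==
books.yr | books.dept | books.id
8 | eng | 1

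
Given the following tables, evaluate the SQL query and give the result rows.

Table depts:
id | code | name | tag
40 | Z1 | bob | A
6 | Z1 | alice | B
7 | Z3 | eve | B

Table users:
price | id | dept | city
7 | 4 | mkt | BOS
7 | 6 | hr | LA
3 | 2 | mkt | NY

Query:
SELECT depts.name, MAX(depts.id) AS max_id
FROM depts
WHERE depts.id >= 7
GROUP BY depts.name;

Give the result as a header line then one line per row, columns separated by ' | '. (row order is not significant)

== RESULT ==
depts.name | max_id
bob | 40
eve | 7

Derivation:
After WHERE (2 rows):
depts.id | depts.code | depts.name | depts.tag
40 | Z1 | bob | A
7 | Z3 | eve | B
After GROUP BY (2 rows):
depts.name | max_id
bob | 40
eve | 7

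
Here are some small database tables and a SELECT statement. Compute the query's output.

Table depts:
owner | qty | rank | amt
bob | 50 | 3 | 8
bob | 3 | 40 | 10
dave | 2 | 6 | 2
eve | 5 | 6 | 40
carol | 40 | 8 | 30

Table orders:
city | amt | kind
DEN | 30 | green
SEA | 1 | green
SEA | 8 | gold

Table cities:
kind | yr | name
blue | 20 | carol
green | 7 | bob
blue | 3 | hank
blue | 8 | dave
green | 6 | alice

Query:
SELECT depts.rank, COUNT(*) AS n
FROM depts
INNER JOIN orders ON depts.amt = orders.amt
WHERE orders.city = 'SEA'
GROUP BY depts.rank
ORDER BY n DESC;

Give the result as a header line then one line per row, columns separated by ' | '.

== RESULT ==
depts.rank | n
3 | 1

Derivation:
After JOIN orders (2 rows):
depts.owner | depts.qty | depts.rank | depts.amt | orders.city | orders.amt | orders.kind
bob | 50 | 3 | 8 | SEA | 8 | gold
carol | 40 | 8 | 30 | DEN | 30 | green
After WHERE (1 rows):
depts.owner | depts.qty | depts.rank | depts.amt | orders.city | orders.amt | orders.kind
bob | 50 | 3 | 8 | SEA | 8 | gold
After GROUP BY (1 rows):
depts.rank | n
3 | 1
After ORDER BY (1 rows):
depts.rank | n
3 | 1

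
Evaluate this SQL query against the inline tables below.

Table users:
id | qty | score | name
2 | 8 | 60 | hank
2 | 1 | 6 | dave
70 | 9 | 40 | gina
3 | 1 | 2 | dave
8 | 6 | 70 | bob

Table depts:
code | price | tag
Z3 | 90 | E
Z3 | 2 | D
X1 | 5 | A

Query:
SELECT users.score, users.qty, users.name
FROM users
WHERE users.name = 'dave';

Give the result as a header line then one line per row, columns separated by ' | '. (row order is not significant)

== RESULT ==
users.score | users.qty | users.name
6 | 1 | dave
2 | 1 | dave

Derivation:
After WHERE (2 rows):
users.id | users.qty | users.score | users.name
2 | 1 | 6 | dave
3 | 1 | 2 | dave
After SELECT (2 rows):
users.score | users.qty | users.name
6 | 1 | dave
2 | 1 | dave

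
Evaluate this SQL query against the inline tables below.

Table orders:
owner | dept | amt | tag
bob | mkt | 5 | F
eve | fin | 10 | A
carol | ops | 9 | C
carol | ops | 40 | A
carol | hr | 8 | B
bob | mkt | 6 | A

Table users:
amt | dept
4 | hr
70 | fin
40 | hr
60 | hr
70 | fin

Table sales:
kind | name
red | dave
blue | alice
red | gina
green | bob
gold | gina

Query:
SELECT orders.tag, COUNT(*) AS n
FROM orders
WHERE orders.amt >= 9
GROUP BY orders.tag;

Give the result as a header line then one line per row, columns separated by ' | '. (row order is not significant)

== RESULT ==
orders.tag | n
A | 2
C | 1

Derivation:
After WHERE (3 rows):
orders.owner | orders.dept | orders.amt | orders.tag
eve | fin | 10 | A
carol | ops | 9 | C
carol | ops | 40 | A
After GROUP BY (2 rows):
orders.tag | n
A | 2
C | 1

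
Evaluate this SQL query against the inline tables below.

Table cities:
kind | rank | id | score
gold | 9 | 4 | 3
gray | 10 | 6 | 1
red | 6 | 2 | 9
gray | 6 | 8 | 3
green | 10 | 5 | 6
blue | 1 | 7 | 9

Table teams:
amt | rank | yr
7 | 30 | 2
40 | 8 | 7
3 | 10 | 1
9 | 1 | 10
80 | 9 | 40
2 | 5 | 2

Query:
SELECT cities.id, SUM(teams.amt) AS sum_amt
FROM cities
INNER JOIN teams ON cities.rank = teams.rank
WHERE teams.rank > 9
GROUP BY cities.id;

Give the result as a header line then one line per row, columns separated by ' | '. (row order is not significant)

After JOIN teams (4 rows):
cities.kind | cities.rank | cities.id | cities.score | teams.amt | teams.rank | teams.yr
gold | 9 | 4 | 3 | 80 | 9 | 40
gray | 10 | 6 | 1 | 3 | 10 | 1
green | 10 | 5 | 6 | 3 | 10 | 1
blue | 1 | 7 | 9 | 9 | 1 | 10
After WHERE (2 rows):
cities.kind | cities.rank | cities.id | cities.score | teams.amt | teams.rank | teams.yr
gray | 10 | 6 | 1 | 3 | 10 | 1
green | 10 | 5 | 6 | 3 | 10 | 1
After GROUP BY (2 rows):
cities.id | sum_amt
6 | 3
5 | 3

== RESULT ==
cities.id | sum_amt
6 | 3
5 | 3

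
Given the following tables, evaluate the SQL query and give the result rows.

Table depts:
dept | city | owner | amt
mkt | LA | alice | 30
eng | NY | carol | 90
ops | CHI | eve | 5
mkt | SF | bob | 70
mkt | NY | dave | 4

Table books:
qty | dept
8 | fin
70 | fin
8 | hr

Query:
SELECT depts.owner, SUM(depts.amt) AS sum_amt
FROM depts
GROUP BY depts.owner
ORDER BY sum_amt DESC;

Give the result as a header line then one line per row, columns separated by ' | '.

== RESULT ==
depts.owner | sum_amt
carol | 90
bob | 70
alice | 30
eve | 5
dave | 4

Derivation:
After GROUP BY (5 rows):
depts.owner | sum_amt
alice | 30
carol | 90
eve | 5
bob | 70
dave | 4
After ORDER BY (5 rows):
depts.owner | sum_amt
carol | 90
bob | 70
alice | 30
eve | 5
dave | 4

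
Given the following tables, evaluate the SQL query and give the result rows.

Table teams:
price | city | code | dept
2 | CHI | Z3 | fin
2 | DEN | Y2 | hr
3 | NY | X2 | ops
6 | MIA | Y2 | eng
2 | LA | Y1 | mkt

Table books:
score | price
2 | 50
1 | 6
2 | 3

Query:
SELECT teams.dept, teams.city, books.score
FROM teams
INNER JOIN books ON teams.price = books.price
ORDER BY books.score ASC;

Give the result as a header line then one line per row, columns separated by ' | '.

== RESULT ==
teams.dept | teams.city | books.score
eng | MIA | 1
ops | NY | 2

Derivation:
After JOIN books (2 rows):
teams.price | teams.city | teams.code | teams.dept | books.score | books.price
3 | NY | X2 | ops | 2 | 3
6 | MIA | Y2 | eng | 1 | 6
After SELECT (2 rows):
teams.dept | teams.city | books.score
ops | NY | 2
eng | MIA | 1
After ORDER BY (2 rows):
teams.dept | teams.city | books.score
eng | MIA | 1
ops | NY | 2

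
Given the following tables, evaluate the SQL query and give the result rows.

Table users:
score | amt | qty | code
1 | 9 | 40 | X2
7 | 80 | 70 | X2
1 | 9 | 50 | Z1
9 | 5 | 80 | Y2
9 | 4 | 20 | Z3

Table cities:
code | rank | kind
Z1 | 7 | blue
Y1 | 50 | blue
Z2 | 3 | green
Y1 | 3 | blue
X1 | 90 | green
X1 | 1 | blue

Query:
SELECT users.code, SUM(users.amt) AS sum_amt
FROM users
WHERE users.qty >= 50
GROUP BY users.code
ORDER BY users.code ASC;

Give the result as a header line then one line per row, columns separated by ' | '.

== RESULT ==
users.code | sum_amt
X2 | 80
Y2 | 5
Z1 | 9

Derivation:
After WHERE (3 rows):
users.score | users.amt | users.qty | users.code
7 | 80 | 70 | X2
1 | 9 | 50 | Z1
9 | 5 | 80 | Y2
After GROUP BY (3 rows):
users.code | sum_amt
X2 | 80
Z1 | 9
Y2 | 5
After ORDER BY (3 rows):
users.code | sum_amt
X2 | 80
Y2 | 5
Z1 | 9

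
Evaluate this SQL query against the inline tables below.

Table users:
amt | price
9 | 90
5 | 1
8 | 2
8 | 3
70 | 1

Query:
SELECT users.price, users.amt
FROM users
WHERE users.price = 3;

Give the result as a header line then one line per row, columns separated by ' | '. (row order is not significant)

After WHERE (1 rows):
users.amt | users.price
8 | 3
After SELECT (1 rows):
users.price | users.amt
3 | 8

== RESULT ==
users.price | users.amt
3 | 8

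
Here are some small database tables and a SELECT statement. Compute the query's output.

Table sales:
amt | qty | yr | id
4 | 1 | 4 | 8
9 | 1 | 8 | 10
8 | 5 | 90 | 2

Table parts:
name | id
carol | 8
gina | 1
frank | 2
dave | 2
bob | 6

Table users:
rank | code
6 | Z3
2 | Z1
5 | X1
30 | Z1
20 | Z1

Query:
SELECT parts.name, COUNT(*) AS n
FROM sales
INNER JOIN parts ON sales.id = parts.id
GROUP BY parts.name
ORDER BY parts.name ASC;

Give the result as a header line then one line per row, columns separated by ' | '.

== RESULT ==
parts.name | n
carol | 1
dave | 1
frank | 1

Derivation:
After JOIN parts (3 rows):
sales.amt | sales.qty | sales.yr | sales.id | parts.name | parts.id
4 | 1 | 4 | 8 | carol | 8
8 | 5 | 90 | 2 | frank | 2
8 | 5 | 90 | 2 | dave | 2
After GROUP BY (3 rows):
parts.name | n
carol | 1
frank | 1
dave | 1
After ORDER BY (3 rows):
parts.name | n
carol | 1
dave | 1
frank | 1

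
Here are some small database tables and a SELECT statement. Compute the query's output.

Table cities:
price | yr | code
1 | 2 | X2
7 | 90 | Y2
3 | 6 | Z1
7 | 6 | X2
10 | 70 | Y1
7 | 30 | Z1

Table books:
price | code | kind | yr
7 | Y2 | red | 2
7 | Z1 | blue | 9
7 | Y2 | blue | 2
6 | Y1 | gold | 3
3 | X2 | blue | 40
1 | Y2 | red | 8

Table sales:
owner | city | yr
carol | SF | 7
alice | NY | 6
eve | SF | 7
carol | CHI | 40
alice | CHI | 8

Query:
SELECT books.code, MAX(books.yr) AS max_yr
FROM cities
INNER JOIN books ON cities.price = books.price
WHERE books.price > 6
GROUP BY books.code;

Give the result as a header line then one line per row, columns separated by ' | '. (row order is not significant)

== RESULT ==
books.code | max_yr
Y2 | 2
Z1 | 9

Derivation:
After JOIN books (11 rows):
cities.price | cities.yr | cities.code | books.price | books.code | books.kind | books.yr
1 | 2 | X2 | 1 | Y2 | red | 8
7 | 90 | Y2 | 7 | Y2 | red | 2
7 | 90 | Y2 | 7 | Z1 | blue | 9
7 | 90 | Y2 | 7 | Y2 | blue | 2
3 | 6 | Z1 | 3 | X2 | blue | 40
7 | 6 | X2 | 7 | Y2 | red | 2
7 | 6 | X2 | 7 | Z1 | blue | 9
7 | 6 | X2 | 7 | Y2 | blue | 2
7 | 30 | Z1 | 7 | Y2 | red | 2
7 | 30 | Z1 | 7 | Z1 | blue | 9
7 | 30 | Z1 | 7 | Y2 | blue | 2
After WHERE (9 rows):
cities.price | cities.yr | cities.code | books.price | books.code | books.kind | books.yr
7 | 90 | Y2 | 7 | Y2 | red | 2
7 | 90 | Y2 | 7 | Z1 | blue | 9
7 | 90 | Y2 | 7 | Y2 | blue | 2
7 | 6 | X2 | 7 | Y2 | red | 2
7 | 6 | X2 | 7 | Z1 | blue | 9
7 | 6 | X2 | 7 | Y2 | blue | 2
7 | 30 | Z1 | 7 | Y2 | red | 2
7 | 30 | Z1 | 7 | Z1 | blue | 9
7 | 30 | Z1 | 7 | Y2 | blue | 2
After GROUP BY (2 rows):
books.code | max_yr
Y2 | 2
Z1 | 9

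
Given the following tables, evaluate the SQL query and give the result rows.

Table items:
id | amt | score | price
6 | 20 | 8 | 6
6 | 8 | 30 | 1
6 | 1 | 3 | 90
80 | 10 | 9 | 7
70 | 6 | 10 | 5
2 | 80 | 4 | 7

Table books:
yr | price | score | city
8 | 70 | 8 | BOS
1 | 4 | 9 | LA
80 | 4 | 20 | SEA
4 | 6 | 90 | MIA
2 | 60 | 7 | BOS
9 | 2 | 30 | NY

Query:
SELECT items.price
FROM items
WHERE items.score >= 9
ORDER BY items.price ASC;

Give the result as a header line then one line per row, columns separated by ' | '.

== RESULT ==
items.price
1
5
7

Derivation:
After WHERE (3 rows):
items.id | items.amt | items.score | items.price
6 | 8 | 30 | 1
80 | 10 | 9 | 7
70 | 6 | 10 | 5
After SELECT (3 rows):
items.price
1
7
5
After ORDER BY (3 rows):
items.price
1
5
7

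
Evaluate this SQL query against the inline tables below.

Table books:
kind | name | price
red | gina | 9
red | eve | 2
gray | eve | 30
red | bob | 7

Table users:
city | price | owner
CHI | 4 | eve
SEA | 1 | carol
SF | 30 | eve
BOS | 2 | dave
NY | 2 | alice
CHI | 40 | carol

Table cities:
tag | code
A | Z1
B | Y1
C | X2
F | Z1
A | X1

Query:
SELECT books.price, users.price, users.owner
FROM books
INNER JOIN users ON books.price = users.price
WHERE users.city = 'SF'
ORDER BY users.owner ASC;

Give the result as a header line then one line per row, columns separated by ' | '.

== RESULT ==
books.price | users.price | users.owner
30 | 30 | eve

Derivation:
After JOIN users (3 rows):
books.kind | books.name | books.price | users.city | users.price | users.owner
red | eve | 2 | BOS | 2 | dave
red | eve | 2 | NY | 2 | alice
gray | eve | 30 | SF | 30 | eve
After WHERE (1 rows):
books.kind | books.name | books.price | users.city | users.price | users.owner
gray | eve | 30 | SF | 30 | eve
After SELECT (1 rows):
books.price | users.price | users.owner
30 | 30 | eve
After ORDER BY (1 rows):
books.price | users.price | users.owner
30 | 30 | eve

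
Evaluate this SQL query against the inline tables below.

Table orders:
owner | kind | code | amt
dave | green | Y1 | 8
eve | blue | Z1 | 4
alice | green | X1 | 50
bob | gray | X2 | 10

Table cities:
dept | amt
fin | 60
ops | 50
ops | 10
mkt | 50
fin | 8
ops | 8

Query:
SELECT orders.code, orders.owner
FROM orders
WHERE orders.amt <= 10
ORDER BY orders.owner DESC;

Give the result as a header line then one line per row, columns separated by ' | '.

After WHERE (3 rows):
orders.owner | orders.kind | orders.code | orders.amt
dave | green | Y1 | 8
eve | blue | Z1 | 4
bob | gray | X2 | 10
After SELECT (3 rows):
orders.code | orders.owner
Y1 | dave
Z1 | eve
X2 | bob
After ORDER BY (3 rows):
orders.code | orders.owner
Z1 | eve
Y1 | dave
X2 | bob

== RESULT ==
orders.code | orders.owner
Z1 | eve
Y1 | dave
X2 | bob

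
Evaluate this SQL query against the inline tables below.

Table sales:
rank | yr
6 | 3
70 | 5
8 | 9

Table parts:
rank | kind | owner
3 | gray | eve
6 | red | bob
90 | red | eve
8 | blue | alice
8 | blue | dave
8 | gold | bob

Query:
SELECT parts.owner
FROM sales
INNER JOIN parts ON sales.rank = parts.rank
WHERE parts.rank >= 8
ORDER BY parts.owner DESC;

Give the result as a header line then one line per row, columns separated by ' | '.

== RESULT ==
parts.owner
dave
bob
alice

Derivation:
After JOIN parts (4 rows):
sales.rank | sales.yr | parts.rank | parts.kind | parts.owner
6 | 3 | 6 | red | bob
8 | 9 | 8 | blue | alice
8 | 9 | 8 | blue | dave
8 | 9 | 8 | gold | bob
After WHERE (3 rows):
sales.rank | sales.yr | parts.rank | parts.kind | parts.owner
8 | 9 | 8 | blue | alice
8 | 9 | 8 | blue | dave
8 | 9 | 8 | gold | bob
After SELECT (3 rows):
parts.owner
alice
dave
bob
After ORDER BY (3 rows):
parts.owner
dave
bob
alice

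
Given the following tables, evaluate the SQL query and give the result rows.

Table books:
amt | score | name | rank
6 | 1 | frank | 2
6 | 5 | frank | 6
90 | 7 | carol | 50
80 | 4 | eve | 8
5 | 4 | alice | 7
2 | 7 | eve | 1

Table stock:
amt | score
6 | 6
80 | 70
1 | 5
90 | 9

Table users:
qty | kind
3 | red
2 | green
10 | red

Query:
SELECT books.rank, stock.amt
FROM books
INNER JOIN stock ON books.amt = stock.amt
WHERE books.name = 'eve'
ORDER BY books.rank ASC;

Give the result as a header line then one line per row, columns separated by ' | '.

== RESULT ==
books.rank | stock.amt
8 | 80

Derivation:
After JOIN stock (4 rows):
books.amt | books.score | books.name | books.rank | stock.amt | stock.score
6 | 1 | frank | 2 | 6 | 6
6 | 5 | frank | 6 | 6 | 6
90 | 7 | carol | 50 | 90 | 9
80 | 4 | eve | 8 | 80 | 70
After WHERE (1 rows):
books.amt | books.score | books.name | books.rank | stock.amt | stock.score
80 | 4 | eve | 8 | 80 | 70
After SELECT (1 rows):
books.rank | stock.amt
8 | 80
After ORDER BY (1 rows):
books.rank | stock.amt
8 | 80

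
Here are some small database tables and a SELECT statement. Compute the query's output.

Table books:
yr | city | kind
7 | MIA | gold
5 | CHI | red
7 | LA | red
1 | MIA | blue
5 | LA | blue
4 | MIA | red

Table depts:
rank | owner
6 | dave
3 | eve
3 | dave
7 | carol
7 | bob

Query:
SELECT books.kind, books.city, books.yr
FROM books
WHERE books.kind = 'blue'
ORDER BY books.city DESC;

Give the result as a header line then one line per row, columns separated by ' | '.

After WHERE (2 rows):
books.yr | books.city | books.kind
1 | MIA | blue
5 | LA | blue
After SELECT (2 rows):
books.kind | books.city | books.yr
blue | MIA | 1
blue | LA | 5
After ORDER BY (2 rows):
books.kind | books.city | books.yr
blue | MIA | 1
blue | LA | 5

== RESULT ==
books.kind | books.city | books.yr
blue | MIA | 1
blue | LA | 5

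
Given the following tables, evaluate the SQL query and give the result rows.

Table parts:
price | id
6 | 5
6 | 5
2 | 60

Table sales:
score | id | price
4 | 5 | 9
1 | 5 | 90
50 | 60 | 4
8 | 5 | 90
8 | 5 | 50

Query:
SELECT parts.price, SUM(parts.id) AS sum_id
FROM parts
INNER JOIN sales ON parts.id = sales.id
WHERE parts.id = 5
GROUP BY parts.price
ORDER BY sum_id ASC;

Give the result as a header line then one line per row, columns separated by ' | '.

After JOIN sales (9 rows):
parts.price | parts.id | sales.score | sales.id | sales.price
6 | 5 | 4 | 5 | 9
6 | 5 | 1 | 5 | 90
6 | 5 | 8 | 5 | 90
6 | 5 | 8 | 5 | 50
6 | 5 | 4 | 5 | 9
6 | 5 | 1 | 5 | 90
6 | 5 | 8 | 5 | 90
6 | 5 | 8 | 5 | 50
2 | 60 | 50 | 60 | 4
After WHERE (8 rows):
parts.price | parts.id | sales.score | sales.id | sales.price
6 | 5 | 4 | 5 | 9
6 | 5 | 1 | 5 | 90
6 | 5 | 8 | 5 | 90
6 | 5 | 8 | 5 | 50
6 | 5 | 4 | 5 | 9
6 | 5 | 1 | 5 | 90
6 | 5 | 8 | 5 | 90
6 | 5 | 8 | 5 | 50
After GROUP BY (1 rows):
parts.price | sum_id
6 | 40
After ORDER BY (1 rows):
parts.price | sum_id
6 | 40

== RESULT ==
parts.price | sum_id
6 | 40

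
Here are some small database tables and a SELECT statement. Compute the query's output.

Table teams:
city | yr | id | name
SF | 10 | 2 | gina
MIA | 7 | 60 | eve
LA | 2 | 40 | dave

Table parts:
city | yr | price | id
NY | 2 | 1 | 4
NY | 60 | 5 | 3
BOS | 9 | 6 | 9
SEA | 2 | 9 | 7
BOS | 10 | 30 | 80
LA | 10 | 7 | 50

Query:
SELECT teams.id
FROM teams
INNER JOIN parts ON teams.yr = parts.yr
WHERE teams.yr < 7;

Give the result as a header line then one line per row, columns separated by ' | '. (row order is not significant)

After JOIN parts (4 rows):
teams.city | teams.yr | teams.id | teams.name | parts.city | parts.yr | parts.price | parts.id
SF | 10 | 2 | gina | BOS | 10 | 30 | 80
SF | 10 | 2 | gina | LA | 10 | 7 | 50
LA | 2 | 40 | dave | NY | 2 | 1 | 4
LA | 2 | 40 | dave | SEA | 2 | 9 | 7
After WHERE (2 rows):
teams.city | teams.yr | teams.id | teams.name | parts.city | parts.yr | parts.price | parts.id
LA | 2 | 40 | dave | NY | 2 | 1 | 4
LA | 2 | 40 | dave | SEA | 2 | 9 | 7
After SELECT (2 rows):
teams.id
40
40

== RESULT ==
teams.id
40
40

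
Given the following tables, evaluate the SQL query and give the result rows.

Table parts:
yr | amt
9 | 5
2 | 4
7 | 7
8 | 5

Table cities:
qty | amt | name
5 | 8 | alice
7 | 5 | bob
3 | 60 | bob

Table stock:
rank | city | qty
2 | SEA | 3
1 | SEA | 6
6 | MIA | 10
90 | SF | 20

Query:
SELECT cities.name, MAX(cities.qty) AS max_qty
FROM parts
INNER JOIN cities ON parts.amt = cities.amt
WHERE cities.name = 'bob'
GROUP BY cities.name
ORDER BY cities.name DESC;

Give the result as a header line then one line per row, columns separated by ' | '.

== RESULT ==
cities.name | max_qty
bob | 7

Derivation:
After JOIN cities (2 rows):
parts.yr | parts.amt | cities.qty | cities.amt | cities.name
9 | 5 | 7 | 5 | bob
8 | 5 | 7 | 5 | bob
After WHERE (2 rows):
parts.yr | parts.amt | cities.qty | cities.amt | cities.name
9 | 5 | 7 | 5 | bob
8 | 5 | 7 | 5 | bob
After GROUP BY (1 rows):
cities.name | max_qty
bob | 7
After ORDER BY (1 rows):
cities.name | max_qty
bob | 7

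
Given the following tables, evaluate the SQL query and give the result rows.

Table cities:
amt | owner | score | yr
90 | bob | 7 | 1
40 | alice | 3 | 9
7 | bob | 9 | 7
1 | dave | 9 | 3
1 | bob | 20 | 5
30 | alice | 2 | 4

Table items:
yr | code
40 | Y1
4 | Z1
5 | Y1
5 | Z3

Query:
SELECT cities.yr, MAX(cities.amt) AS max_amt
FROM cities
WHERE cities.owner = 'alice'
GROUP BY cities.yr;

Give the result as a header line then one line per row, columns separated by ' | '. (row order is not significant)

After WHERE (2 rows):
cities.amt | cities.owner | cities.score | cities.yr
40 | alice | 3 | 9
30 | alice | 2 | 4
After GROUP BY (2 rows):
cities.yr | max_amt
9 | 40
4 | 30

== RESULT ==
cities.yr | max_amt
9 | 40
4 | 30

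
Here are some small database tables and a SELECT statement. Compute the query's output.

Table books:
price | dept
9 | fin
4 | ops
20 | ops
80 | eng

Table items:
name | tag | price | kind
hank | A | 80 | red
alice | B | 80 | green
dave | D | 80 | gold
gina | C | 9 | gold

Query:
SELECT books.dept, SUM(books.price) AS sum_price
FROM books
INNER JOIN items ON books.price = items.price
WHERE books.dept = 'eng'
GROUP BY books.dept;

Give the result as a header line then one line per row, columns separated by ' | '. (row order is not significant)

== RESULT ==
books.dept | sum_price
eng | 240

Derivation:
After JOIN items (4 rows):
books.price | books.dept | items.name | items.tag | items.price | items.kind
9 | fin | gina | C | 9 | gold
80 | eng | hank | A | 80 | red
80 | eng | alice | B | 80 | green
80 | eng | dave | D | 80 | gold
After WHERE (3 rows):
books.price | books.dept | items.name | items.tag | items.price | items.kind
80 | eng | hank | A | 80 | red
80 | eng | alice | B | 80 | green
80 | eng | dave | D | 80 | gold
After GROUP BY (1 rows):
books.dept | sum_price
eng | 240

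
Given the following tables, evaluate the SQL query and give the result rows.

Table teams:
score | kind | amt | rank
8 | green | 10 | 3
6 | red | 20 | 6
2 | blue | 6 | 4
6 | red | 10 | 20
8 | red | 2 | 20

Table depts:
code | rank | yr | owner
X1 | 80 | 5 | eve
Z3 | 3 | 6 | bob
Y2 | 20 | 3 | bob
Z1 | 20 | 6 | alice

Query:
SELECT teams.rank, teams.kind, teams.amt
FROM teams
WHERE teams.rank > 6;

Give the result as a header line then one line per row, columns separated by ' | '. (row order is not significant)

After WHERE (2 rows):
teams.score | teams.kind | teams.amt | teams.rank
6 | red | 10 | 20
8 | red | 2 | 20
After SELECT (2 rows):
teams.rank | teams.kind | teams.amt
20 | red | 10
20 | red | 2

== RESULT ==
teams.rank | teams.kind | teams.amt
20 | red | 10
20 | red | 2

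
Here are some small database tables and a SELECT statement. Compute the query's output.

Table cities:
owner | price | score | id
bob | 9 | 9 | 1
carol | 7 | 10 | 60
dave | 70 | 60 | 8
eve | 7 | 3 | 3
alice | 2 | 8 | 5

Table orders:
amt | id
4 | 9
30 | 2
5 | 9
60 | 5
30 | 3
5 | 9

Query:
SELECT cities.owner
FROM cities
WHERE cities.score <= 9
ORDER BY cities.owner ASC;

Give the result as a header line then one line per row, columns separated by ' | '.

After WHERE (3 rows):
cities.owner | cities.price | cities.score | cities.id
bob | 9 | 9 | 1
eve | 7 | 3 | 3
alice | 2 | 8 | 5
After SELECT (3 rows):
cities.owner
bob
eve
alice
After ORDER BY (3 rows):
cities.owner
alice
bob
eve

== RESULT ==
cities.owner
alice
bob
eve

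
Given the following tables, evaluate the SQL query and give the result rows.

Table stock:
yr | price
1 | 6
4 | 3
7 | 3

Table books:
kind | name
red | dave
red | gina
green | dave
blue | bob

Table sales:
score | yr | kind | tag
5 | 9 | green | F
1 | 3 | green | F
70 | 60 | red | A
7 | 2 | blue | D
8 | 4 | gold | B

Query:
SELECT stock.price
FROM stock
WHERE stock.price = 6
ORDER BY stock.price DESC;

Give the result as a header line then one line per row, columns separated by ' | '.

After WHERE (1 rows):
stock.yr | stock.price
1 | 6
After SELECT (1 rows):
stock.price
6
After ORDER BY (1 rows):
stock.price
6

== RESULT ==
stock.price
6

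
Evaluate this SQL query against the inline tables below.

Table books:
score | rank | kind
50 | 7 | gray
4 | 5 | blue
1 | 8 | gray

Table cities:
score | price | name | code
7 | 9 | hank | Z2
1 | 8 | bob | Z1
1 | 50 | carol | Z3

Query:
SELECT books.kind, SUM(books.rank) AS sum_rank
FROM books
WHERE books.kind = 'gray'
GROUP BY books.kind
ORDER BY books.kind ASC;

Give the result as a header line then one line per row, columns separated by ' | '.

== RESULT ==
books.kind | sum_rank
gray | 15

Derivation:
After WHERE (2 rows):
books.score | books.rank | books.kind
50 | 7 | gray
1 | 8 | gray
After GROUP BY (1 rows):
books.kind | sum_rank
gray | 15
After ORDER BY (1 rows):
books.kind | sum_rank
gray | 15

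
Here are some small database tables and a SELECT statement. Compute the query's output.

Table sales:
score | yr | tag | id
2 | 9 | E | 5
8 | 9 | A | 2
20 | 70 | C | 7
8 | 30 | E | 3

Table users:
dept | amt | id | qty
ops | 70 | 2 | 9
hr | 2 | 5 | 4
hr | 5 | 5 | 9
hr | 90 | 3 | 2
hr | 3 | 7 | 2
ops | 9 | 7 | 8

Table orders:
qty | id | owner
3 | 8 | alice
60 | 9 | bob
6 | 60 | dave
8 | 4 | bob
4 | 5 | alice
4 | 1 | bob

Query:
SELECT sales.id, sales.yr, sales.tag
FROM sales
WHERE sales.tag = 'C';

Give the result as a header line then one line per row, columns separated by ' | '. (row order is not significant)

== RESULT ==
sales.id | sales.yr | sales.tag
7 | 70 | C

Derivation:
After WHERE (1 rows):
sales.score | sales.yr | sales.tag | sales.id
20 | 70 | C | 7
After SELECT (1 rows):
sales.id | sales.yr | sales.tag
7 | 70 | C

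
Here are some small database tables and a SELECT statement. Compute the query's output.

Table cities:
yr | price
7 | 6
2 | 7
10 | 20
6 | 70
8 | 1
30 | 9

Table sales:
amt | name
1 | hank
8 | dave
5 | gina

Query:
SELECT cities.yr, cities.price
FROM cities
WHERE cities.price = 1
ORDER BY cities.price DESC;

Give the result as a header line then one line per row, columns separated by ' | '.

After WHERE (1 rows):
cities.yr | cities.price
8 | 1
After SELECT (1 rows):
cities.yr | cities.price
8 | 1
After ORDER BY (1 rows):
cities.yr | cities.price
8 | 1

== RESULT ==
cities.yr | cities.price
8 | 1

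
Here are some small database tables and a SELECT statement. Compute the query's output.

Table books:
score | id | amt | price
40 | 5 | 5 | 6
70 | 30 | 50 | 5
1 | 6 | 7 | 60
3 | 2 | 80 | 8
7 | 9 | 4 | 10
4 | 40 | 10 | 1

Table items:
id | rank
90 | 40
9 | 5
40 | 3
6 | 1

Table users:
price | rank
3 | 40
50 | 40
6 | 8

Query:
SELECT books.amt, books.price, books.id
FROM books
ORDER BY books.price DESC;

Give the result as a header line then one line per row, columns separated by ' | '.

== RESULT ==
books.amt | books.price | books.id
7 | 60 | 6
4 | 10 | 9
80 | 8 | 2
5 | 6 | 5
50 | 5 | 30
10 | 1 | 40

Derivation:
After SELECT (6 rows):
books.amt | books.price | books.id
5 | 6 | 5
50 | 5 | 30
7 | 60 | 6
80 | 8 | 2
4 | 10 | 9
10 | 1 | 40
After ORDER BY (6 rows):
books.amt | books.price | books.id
7 | 60 | 6
4 | 10 | 9
80 | 8 | 2
5 | 6 | 5
50 | 5 | 30
10 | 1 | 40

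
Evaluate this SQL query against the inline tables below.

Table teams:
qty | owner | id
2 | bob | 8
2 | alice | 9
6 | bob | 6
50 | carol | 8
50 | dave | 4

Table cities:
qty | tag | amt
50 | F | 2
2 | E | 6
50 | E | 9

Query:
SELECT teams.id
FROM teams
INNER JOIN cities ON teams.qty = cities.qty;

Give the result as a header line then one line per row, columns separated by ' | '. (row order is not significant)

== RESULT ==
teams.id
8
9
8
8
4
4

Derivation:
After JOIN cities (6 rows):
teams.qty | teams.owner | teams.id | cities.qty | cities.tag | cities.amt
2 | bob | 8 | 2 | E | 6
2 | alice | 9 | 2 | E | 6
50 | carol | 8 | 50 | F | 2
50 | carol | 8 | 50 | E | 9
50 | dave | 4 | 50 | F | 2
50 | dave | 4 | 50 | E | 9
After SELECT (6 rows):
teams.id
8
9
8
8
4
4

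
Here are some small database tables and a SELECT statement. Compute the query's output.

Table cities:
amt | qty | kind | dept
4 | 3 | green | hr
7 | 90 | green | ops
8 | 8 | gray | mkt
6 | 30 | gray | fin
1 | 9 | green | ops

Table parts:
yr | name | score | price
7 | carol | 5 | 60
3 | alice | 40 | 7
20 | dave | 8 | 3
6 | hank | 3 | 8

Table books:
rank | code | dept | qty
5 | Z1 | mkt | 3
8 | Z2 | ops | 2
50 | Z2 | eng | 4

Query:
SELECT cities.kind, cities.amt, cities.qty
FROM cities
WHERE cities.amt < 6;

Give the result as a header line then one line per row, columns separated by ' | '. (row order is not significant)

== RESULT ==
cities.kind | cities.amt | cities.qty
green | 4 | 3
green | 1 | 9

Derivation:
After WHERE (2 rows):
cities.amt | cities.qty | cities.kind | cities.dept
4 | 3 | green | hr
1 | 9 | green | ops
After SELECT (2 rows):
cities.kind | cities.amt | cities.qty
green | 4 | 3
green | 1 | 9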